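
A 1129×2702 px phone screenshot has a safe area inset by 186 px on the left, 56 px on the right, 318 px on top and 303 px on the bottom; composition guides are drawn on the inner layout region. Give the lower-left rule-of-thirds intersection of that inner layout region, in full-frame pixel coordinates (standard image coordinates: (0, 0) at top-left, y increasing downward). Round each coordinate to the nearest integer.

Content width = 1129 − 186 − 56 = 887 px; content height = 2702 − 318 − 303 = 2081 px.
Lower-left is one-third across and two-thirds down within the inner layout region.
x = 186 + 1 × 887/3 = 186 + 295.67 ≈ 482
y = 318 + 2 × 2081/3 = 318 + 1387.33 ≈ 1705

x = 482 px, y = 1705 px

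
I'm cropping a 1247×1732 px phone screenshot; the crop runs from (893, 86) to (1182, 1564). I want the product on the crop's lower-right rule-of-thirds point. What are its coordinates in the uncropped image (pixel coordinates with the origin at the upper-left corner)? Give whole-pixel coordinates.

Crop width = 1182 − 893 = 289 px; one third is 96.33 px.
Crop height = 1564 − 86 = 1478 px; one third is 492.67 px.
The lower-right point is two-thirds across and two-thirds down within the crop:
x = 893 + 2 × 96.33 ≈ 1086; y = 86 + 2 × 492.67 ≈ 1071.

(1086, 1071)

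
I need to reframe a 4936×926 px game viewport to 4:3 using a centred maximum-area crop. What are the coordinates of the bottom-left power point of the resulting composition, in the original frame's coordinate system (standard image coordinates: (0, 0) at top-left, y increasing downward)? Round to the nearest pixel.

(2262, 617)

4936/926 > 4/3, so the 4:3 crop keeps the full height 926 and trims width to 926 × 4/3 = 1234.67 px.
Left offset = (4936 − 1234.67)/2 = 1850.67 px; top offset = 0.
Bottom-left is one-third across and two-thirds down within the crop:
x = 1850.67 + 1 × 1234.67/3 ≈ 2262; y = 0.00 + 2 × 926.00/3 ≈ 617.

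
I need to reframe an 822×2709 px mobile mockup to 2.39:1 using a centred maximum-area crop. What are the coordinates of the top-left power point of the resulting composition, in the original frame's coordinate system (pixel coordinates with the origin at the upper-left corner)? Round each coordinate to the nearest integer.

822/2709 < 2.39/1, so the 2.39:1 crop keeps the full width 822 and trims height to 822 × 1/2.39 = 343.93 px.
Top offset = (2709 − 343.93)/2 = 1182.53 px; left offset = 0.
Top-left is one-third across and one-third down within the crop:
x = 0.00 + 1 × 822.00/3 ≈ 274; y = 1182.53 + 1 × 343.93/3 ≈ 1297.

(274, 1297)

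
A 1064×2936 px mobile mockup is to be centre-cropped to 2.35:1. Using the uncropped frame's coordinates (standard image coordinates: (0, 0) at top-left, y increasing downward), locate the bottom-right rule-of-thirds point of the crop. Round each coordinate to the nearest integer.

1064/2936 < 2.35/1, so the 2.35:1 crop keeps the full width 1064 and trims height to 1064 × 1/2.35 = 452.77 px.
Top offset = (2936 − 452.77)/2 = 1241.62 px; left offset = 0.
Bottom-right is two-thirds across and two-thirds down within the crop:
x = 0.00 + 2 × 1064.00/3 ≈ 709; y = 1241.62 + 2 × 452.77/3 ≈ 1543.

x = 709 px, y = 1543 px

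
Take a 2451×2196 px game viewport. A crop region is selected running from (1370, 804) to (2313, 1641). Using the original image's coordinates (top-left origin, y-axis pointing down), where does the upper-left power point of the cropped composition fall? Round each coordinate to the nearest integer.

Crop width = 2313 − 1370 = 943 px; one third is 314.33 px.
Crop height = 1641 − 804 = 837 px; one third is 279.00 px.
The upper-left point is one-third across and one-third down within the crop:
x = 1370 + 1 × 314.33 ≈ 1684; y = 804 + 1 × 279.00 ≈ 1083.

x = 1684 px, y = 1083 px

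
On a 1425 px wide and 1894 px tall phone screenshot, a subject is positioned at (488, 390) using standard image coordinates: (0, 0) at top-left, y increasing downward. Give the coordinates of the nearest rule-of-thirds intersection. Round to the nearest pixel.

x = 475 px, y = 631 px

Third lines: x ∈ {475, 950}, y ∈ {631, 1263}.
488 is closer to x = 475; 390 is closer to y = 631.
So the nearest intersection is the upper-left power point.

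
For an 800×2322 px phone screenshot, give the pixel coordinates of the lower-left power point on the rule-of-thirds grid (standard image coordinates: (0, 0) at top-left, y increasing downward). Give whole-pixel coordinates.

x = 267 px, y = 1548 px

The lower-left point sits one-third of the way across and two-thirds of the way down.
x = 1 × 800/3 ≈ 267; y = 2 × 2322/3 ≈ 1548.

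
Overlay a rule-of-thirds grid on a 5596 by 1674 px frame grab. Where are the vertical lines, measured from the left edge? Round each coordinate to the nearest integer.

x = 1865 px and x = 3731 px

5596 / 3 = 1865.33, so the vertical lines sit at one and two thirds of 5596.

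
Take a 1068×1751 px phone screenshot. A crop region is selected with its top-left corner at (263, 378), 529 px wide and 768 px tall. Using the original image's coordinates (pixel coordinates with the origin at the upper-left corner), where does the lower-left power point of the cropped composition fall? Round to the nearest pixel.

One third of the crop width 529 is 176.33 px.
One third of the crop height 768 is 256.00 px.
The lower-left point is one-third across and two-thirds down within the crop:
x = 263 + 1 × 176.33 ≈ 439; y = 378 + 2 × 256.00 ≈ 890.

x = 439 px, y = 890 px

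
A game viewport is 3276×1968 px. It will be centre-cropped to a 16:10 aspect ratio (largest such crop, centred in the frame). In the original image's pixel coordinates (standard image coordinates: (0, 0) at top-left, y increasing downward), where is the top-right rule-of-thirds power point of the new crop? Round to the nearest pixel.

3276/1968 > 16/10, so the 16:10 crop keeps the full height 1968 and trims width to 1968 × 16/10 = 3148.80 px.
Left offset = (3276 − 3148.80)/2 = 63.60 px; top offset = 0.
Top-right is two-thirds across and one-third down within the crop:
x = 63.60 + 2 × 3148.80/3 ≈ 2163; y = 0.00 + 1 × 1968.00/3 ≈ 656.

(2163, 656)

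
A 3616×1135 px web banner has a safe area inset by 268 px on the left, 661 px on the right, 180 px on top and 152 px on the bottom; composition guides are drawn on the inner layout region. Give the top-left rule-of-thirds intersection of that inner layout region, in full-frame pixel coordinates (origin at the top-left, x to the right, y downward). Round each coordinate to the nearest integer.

Content width = 3616 − 268 − 661 = 2687 px; content height = 1135 − 180 − 152 = 803 px.
Top-left is one-third across and one-third down within the inner layout region.
x = 268 + 1 × 2687/3 = 268 + 895.67 ≈ 1164
y = 180 + 1 × 803/3 = 180 + 267.67 ≈ 448

x = 1164 px, y = 448 px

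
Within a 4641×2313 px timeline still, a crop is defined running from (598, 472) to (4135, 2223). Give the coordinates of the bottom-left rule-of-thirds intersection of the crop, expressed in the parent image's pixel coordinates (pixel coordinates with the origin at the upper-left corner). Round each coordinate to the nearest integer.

x = 1777 px, y = 1639 px

Crop width = 4135 − 598 = 3537 px; one third is 1179.00 px.
Crop height = 2223 − 472 = 1751 px; one third is 583.67 px.
The bottom-left point is one-third across and two-thirds down within the crop:
x = 598 + 1 × 1179.00 ≈ 1777; y = 472 + 2 × 583.67 ≈ 1639.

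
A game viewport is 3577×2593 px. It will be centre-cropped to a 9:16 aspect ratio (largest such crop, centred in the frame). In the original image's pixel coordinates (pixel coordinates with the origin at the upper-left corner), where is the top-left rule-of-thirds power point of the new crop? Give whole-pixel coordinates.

x = 1545 px, y = 864 px

3577/2593 > 9/16, so the 9:16 crop keeps the full height 2593 and trims width to 2593 × 9/16 = 1458.56 px.
Left offset = (3577 − 1458.56)/2 = 1059.22 px; top offset = 0.
Top-left is one-third across and one-third down within the crop:
x = 1059.22 + 1 × 1458.56/3 ≈ 1545; y = 0.00 + 1 × 2593.00/3 ≈ 864.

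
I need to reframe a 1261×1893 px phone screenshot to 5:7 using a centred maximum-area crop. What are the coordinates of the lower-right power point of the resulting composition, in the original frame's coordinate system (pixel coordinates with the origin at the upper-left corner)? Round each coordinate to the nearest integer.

x = 841 px, y = 1241 px

1261/1893 < 5/7, so the 5:7 crop keeps the full width 1261 and trims height to 1261 × 7/5 = 1765.40 px.
Top offset = (1893 − 1765.40)/2 = 63.80 px; left offset = 0.
Lower-right is two-thirds across and two-thirds down within the crop:
x = 0.00 + 2 × 1261.00/3 ≈ 841; y = 63.80 + 2 × 1765.40/3 ≈ 1241.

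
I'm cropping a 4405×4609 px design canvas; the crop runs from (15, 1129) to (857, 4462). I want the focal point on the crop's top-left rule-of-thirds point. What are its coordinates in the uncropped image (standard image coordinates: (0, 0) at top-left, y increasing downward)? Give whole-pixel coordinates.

Crop width = 857 − 15 = 842 px; one third is 280.67 px.
Crop height = 4462 − 1129 = 3333 px; one third is 1111.00 px.
The top-left point is one-third across and one-third down within the crop:
x = 15 + 1 × 280.67 ≈ 296; y = 1129 + 1 × 1111.00 ≈ 2240.

x = 296 px, y = 2240 px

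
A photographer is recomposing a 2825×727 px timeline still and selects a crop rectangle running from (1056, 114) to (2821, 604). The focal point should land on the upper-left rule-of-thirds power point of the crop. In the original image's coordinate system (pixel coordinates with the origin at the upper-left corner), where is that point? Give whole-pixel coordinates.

(1644, 277)

Crop width = 2821 − 1056 = 1765 px; one third is 588.33 px.
Crop height = 604 − 114 = 490 px; one third is 163.33 px.
The upper-left point is one-third across and one-third down within the crop:
x = 1056 + 1 × 588.33 ≈ 1644; y = 114 + 1 × 163.33 ≈ 277.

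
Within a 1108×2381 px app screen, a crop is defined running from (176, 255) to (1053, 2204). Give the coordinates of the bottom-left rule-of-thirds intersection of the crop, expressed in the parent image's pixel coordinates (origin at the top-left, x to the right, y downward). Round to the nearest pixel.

(468, 1554)

Crop width = 1053 − 176 = 877 px; one third is 292.33 px.
Crop height = 2204 − 255 = 1949 px; one third is 649.67 px.
The bottom-left point is one-third across and two-thirds down within the crop:
x = 176 + 1 × 292.33 ≈ 468; y = 255 + 2 × 649.67 ≈ 1554.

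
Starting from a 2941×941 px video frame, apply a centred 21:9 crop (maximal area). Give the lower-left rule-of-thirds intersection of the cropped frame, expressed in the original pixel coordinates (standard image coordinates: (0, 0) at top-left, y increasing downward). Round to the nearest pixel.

2941/941 > 21/9, so the 21:9 crop keeps the full height 941 and trims width to 941 × 21/9 = 2195.67 px.
Left offset = (2941 − 2195.67)/2 = 372.67 px; top offset = 0.
Lower-left is one-third across and two-thirds down within the crop:
x = 372.67 + 1 × 2195.67/3 ≈ 1105; y = 0.00 + 2 × 941.00/3 ≈ 627.

x = 1105 px, y = 627 px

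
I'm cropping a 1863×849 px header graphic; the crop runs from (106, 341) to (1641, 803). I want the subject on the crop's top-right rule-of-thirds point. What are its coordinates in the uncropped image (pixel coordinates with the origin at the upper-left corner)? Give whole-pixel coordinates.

x = 1129 px, y = 495 px

Crop width = 1641 − 106 = 1535 px; one third is 511.67 px.
Crop height = 803 − 341 = 462 px; one third is 154.00 px.
The top-right point is two-thirds across and one-third down within the crop:
x = 106 + 2 × 511.67 ≈ 1129; y = 341 + 1 × 154.00 ≈ 495.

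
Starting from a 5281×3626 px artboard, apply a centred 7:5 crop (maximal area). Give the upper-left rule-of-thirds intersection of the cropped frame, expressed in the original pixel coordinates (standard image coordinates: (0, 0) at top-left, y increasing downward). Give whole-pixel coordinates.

x = 1794 px, y = 1209 px

5281/3626 > 7/5, so the 7:5 crop keeps the full height 3626 and trims width to 3626 × 7/5 = 5076.40 px.
Left offset = (5281 − 5076.40)/2 = 102.30 px; top offset = 0.
Upper-left is one-third across and one-third down within the crop:
x = 102.30 + 1 × 5076.40/3 ≈ 1794; y = 0.00 + 1 × 3626.00/3 ≈ 1209.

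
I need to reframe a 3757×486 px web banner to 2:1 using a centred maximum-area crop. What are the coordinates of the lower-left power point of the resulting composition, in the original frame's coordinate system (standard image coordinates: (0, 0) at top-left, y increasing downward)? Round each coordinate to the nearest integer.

x = 1717 px, y = 324 px

3757/486 > 2/1, so the 2:1 crop keeps the full height 486 and trims width to 486 × 2/1 = 972.00 px.
Left offset = (3757 − 972.00)/2 = 1392.50 px; top offset = 0.
Lower-left is one-third across and two-thirds down within the crop:
x = 1392.50 + 1 × 972.00/3 ≈ 1717; y = 0.00 + 2 × 486.00/3 ≈ 324.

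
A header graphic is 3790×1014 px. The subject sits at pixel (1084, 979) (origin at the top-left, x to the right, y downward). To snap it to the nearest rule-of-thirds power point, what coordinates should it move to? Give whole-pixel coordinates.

(1263, 676)

Third lines: x ∈ {1263, 2527}, y ∈ {338, 676}.
1084 is closer to x = 1263; 979 is closer to y = 676.
So the nearest intersection is the lower-left power point.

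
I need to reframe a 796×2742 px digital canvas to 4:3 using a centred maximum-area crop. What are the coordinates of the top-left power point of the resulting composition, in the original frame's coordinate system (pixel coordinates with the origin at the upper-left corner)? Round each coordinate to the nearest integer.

796/2742 < 4/3, so the 4:3 crop keeps the full width 796 and trims height to 796 × 3/4 = 597.00 px.
Top offset = (2742 − 597.00)/2 = 1072.50 px; left offset = 0.
Top-left is one-third across and one-third down within the crop:
x = 0.00 + 1 × 796.00/3 ≈ 265; y = 1072.50 + 1 × 597.00/3 ≈ 1272.

x = 265 px, y = 1272 px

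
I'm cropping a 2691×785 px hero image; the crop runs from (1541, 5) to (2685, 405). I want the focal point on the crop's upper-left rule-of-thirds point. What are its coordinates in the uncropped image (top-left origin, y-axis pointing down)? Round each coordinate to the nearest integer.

Crop width = 2685 − 1541 = 1144 px; one third is 381.33 px.
Crop height = 405 − 5 = 400 px; one third is 133.33 px.
The upper-left point is one-third across and one-third down within the crop:
x = 1541 + 1 × 381.33 ≈ 1922; y = 5 + 1 × 133.33 ≈ 138.

x = 1922 px, y = 138 px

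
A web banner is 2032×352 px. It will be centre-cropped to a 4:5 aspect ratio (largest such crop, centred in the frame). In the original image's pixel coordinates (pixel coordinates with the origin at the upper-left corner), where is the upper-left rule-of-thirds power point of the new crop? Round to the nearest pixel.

(969, 117)

2032/352 > 4/5, so the 4:5 crop keeps the full height 352 and trims width to 352 × 4/5 = 281.60 px.
Left offset = (2032 − 281.60)/2 = 875.20 px; top offset = 0.
Upper-left is one-third across and one-third down within the crop:
x = 875.20 + 1 × 281.60/3 ≈ 969; y = 0.00 + 1 × 352.00/3 ≈ 117.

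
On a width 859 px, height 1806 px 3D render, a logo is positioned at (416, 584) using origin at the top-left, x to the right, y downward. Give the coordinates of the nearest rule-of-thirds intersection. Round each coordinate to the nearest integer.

Third lines: x ∈ {286, 573}, y ∈ {602, 1204}.
416 is closer to x = 286; 584 is closer to y = 602.
So the nearest intersection is the upper-left power point.

x = 286 px, y = 602 px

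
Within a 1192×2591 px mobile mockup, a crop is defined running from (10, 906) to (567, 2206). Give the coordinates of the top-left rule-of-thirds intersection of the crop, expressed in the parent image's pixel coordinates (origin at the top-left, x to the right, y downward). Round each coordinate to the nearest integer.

x = 196 px, y = 1339 px

Crop width = 567 − 10 = 557 px; one third is 185.67 px.
Crop height = 2206 − 906 = 1300 px; one third is 433.33 px.
The top-left point is one-third across and one-third down within the crop:
x = 10 + 1 × 185.67 ≈ 196; y = 906 + 1 × 433.33 ≈ 1339.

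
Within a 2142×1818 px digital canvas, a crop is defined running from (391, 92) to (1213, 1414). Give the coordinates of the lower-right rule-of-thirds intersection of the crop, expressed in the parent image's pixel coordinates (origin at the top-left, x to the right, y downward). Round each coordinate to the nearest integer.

(939, 973)

Crop width = 1213 − 391 = 822 px; one third is 274.00 px.
Crop height = 1414 − 92 = 1322 px; one third is 440.67 px.
The lower-right point is two-thirds across and two-thirds down within the crop:
x = 391 + 2 × 274.00 ≈ 939; y = 92 + 2 × 440.67 ≈ 973.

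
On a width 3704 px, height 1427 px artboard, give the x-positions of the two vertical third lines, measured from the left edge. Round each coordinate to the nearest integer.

1235 px and 2469 px

3704 / 3 = 1234.67, so the vertical lines sit at one and two thirds of 3704.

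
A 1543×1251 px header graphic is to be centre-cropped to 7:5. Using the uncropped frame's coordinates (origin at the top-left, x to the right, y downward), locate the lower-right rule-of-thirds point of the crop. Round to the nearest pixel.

(1029, 809)

1543/1251 < 7/5, so the 7:5 crop keeps the full width 1543 and trims height to 1543 × 5/7 = 1102.14 px.
Top offset = (1251 − 1102.14)/2 = 74.43 px; left offset = 0.
Lower-right is two-thirds across and two-thirds down within the crop:
x = 0.00 + 2 × 1543.00/3 ≈ 1029; y = 74.43 + 2 × 1102.14/3 ≈ 809.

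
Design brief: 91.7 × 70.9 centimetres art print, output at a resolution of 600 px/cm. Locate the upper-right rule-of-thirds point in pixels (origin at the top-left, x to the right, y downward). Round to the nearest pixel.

x = 36680 px, y = 14180 px

In pixels the canvas is 91.7 × 600 = 55020 wide and 70.9 × 600 = 42540 tall.
The upper-right point is two-thirds across and one-third down:
x = 2 × 55020/3 ≈ 36680; y = 1 × 42540/3 ≈ 14180.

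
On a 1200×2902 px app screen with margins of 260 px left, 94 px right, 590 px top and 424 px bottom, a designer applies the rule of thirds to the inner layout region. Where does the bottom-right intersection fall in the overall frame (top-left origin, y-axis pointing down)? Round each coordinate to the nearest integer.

Content width = 1200 − 260 − 94 = 846 px; content height = 2902 − 590 − 424 = 1888 px.
Bottom-right is two-thirds across and two-thirds down within the inner layout region.
x = 260 + 2 × 846/3 = 260 + 564.00 ≈ 824
y = 590 + 2 × 1888/3 = 590 + 1258.67 ≈ 1849

(824, 1849)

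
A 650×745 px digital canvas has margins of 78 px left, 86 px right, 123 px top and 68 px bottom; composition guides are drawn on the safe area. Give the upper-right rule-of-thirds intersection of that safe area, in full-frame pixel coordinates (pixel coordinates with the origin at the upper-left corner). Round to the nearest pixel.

x = 402 px, y = 308 px

Content width = 650 − 78 − 86 = 486 px; content height = 745 − 123 − 68 = 554 px.
Upper-right is two-thirds across and one-third down within the safe area.
x = 78 + 2 × 486/3 = 78 + 324.00 ≈ 402
y = 123 + 1 × 554/3 = 123 + 184.67 ≈ 308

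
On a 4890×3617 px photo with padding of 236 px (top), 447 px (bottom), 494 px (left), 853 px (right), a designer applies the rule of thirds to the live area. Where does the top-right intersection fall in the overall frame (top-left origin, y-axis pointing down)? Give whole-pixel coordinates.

Content width = 4890 − 494 − 853 = 3543 px; content height = 3617 − 236 − 447 = 2934 px.
Top-right is two-thirds across and one-third down within the live area.
x = 494 + 2 × 3543/3 = 494 + 2362.00 ≈ 2856
y = 236 + 1 × 2934/3 = 236 + 978.00 ≈ 1214

x = 2856 px, y = 1214 px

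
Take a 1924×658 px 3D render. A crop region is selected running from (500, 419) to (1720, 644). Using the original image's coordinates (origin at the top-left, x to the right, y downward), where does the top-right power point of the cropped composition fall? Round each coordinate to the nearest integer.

x = 1313 px, y = 494 px

Crop width = 1720 − 500 = 1220 px; one third is 406.67 px.
Crop height = 644 − 419 = 225 px; one third is 75.00 px.
The top-right point is two-thirds across and one-third down within the crop:
x = 500 + 2 × 406.67 ≈ 1313; y = 419 + 1 × 75.00 ≈ 494.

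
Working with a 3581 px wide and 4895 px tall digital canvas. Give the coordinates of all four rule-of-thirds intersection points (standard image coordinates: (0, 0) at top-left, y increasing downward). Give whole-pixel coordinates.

One third of 3581 is 1193.67; one third of 4895 is 1631.67.
Vertical third lines at x = 1194 and x = 2387; horizontal third lines at y = 1632 and y = 3263.

(1194, 1632), (2387, 1632), (1194, 3263), (2387, 3263)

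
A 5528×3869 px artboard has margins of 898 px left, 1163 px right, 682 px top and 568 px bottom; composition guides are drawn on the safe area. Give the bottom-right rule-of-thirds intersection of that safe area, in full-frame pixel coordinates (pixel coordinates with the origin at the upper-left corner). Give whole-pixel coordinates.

x = 3209 px, y = 2428 px

Content width = 5528 − 898 − 1163 = 3467 px; content height = 3869 − 682 − 568 = 2619 px.
Bottom-right is two-thirds across and two-thirds down within the safe area.
x = 898 + 2 × 3467/3 = 898 + 2311.33 ≈ 3209
y = 682 + 2 × 2619/3 = 682 + 1746.00 ≈ 2428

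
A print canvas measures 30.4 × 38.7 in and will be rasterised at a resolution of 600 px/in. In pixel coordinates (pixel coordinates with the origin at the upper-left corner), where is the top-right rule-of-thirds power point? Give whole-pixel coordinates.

In pixels the canvas is 30.4 × 600 = 18240 wide and 38.7 × 600 = 23220 tall.
The top-right point is two-thirds across and one-third down:
x = 2 × 18240/3 ≈ 12160; y = 1 × 23220/3 ≈ 7740.

(12160, 7740)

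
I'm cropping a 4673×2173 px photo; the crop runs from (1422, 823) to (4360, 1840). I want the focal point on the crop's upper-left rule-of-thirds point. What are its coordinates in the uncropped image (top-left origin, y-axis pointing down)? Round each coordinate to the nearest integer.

Crop width = 4360 − 1422 = 2938 px; one third is 979.33 px.
Crop height = 1840 − 823 = 1017 px; one third is 339.00 px.
The upper-left point is one-third across and one-third down within the crop:
x = 1422 + 1 × 979.33 ≈ 2401; y = 823 + 1 × 339.00 ≈ 1162.

x = 2401 px, y = 1162 px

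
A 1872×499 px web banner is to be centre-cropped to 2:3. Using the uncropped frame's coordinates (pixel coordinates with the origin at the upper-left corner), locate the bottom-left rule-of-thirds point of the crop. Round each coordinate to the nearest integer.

(881, 333)

1872/499 > 2/3, so the 2:3 crop keeps the full height 499 and trims width to 499 × 2/3 = 332.67 px.
Left offset = (1872 − 332.67)/2 = 769.67 px; top offset = 0.
Bottom-left is one-third across and two-thirds down within the crop:
x = 769.67 + 1 × 332.67/3 ≈ 881; y = 0.00 + 2 × 499.00/3 ≈ 333.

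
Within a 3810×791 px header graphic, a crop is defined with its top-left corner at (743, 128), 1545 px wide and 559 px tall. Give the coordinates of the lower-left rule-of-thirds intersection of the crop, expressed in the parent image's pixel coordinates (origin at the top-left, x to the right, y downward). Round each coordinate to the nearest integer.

(1258, 501)

One third of the crop width 1545 is 515.00 px.
One third of the crop height 559 is 186.33 px.
The lower-left point is one-third across and two-thirds down within the crop:
x = 743 + 1 × 515.00 ≈ 1258; y = 128 + 2 × 186.33 ≈ 501.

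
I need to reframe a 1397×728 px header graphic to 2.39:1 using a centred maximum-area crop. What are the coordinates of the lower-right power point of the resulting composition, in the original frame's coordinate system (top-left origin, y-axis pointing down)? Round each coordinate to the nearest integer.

1397/728 < 2.39/1, so the 2.39:1 crop keeps the full width 1397 and trims height to 1397 × 1/2.39 = 584.52 px.
Top offset = (728 − 584.52)/2 = 71.74 px; left offset = 0.
Lower-right is two-thirds across and two-thirds down within the crop:
x = 0.00 + 2 × 1397.00/3 ≈ 931; y = 71.74 + 2 × 584.52/3 ≈ 461.

(931, 461)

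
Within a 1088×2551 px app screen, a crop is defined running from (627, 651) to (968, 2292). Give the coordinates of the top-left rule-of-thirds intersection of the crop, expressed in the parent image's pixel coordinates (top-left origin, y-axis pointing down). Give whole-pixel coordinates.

Crop width = 968 − 627 = 341 px; one third is 113.67 px.
Crop height = 2292 − 651 = 1641 px; one third is 547.00 px.
The top-left point is one-third across and one-third down within the crop:
x = 627 + 1 × 113.67 ≈ 741; y = 651 + 1 × 547.00 ≈ 1198.

x = 741 px, y = 1198 px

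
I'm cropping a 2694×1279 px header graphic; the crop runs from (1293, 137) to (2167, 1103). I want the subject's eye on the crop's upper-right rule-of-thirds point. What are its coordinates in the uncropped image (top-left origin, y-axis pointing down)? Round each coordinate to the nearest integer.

Crop width = 2167 − 1293 = 874 px; one third is 291.33 px.
Crop height = 1103 − 137 = 966 px; one third is 322.00 px.
The upper-right point is two-thirds across and one-third down within the crop:
x = 1293 + 2 × 291.33 ≈ 1876; y = 137 + 1 × 322.00 ≈ 459.

x = 1876 px, y = 459 px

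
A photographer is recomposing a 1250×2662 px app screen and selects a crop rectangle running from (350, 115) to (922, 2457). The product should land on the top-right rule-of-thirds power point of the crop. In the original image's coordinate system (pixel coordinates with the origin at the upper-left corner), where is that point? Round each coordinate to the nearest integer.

Crop width = 922 − 350 = 572 px; one third is 190.67 px.
Crop height = 2457 − 115 = 2342 px; one third is 780.67 px.
The top-right point is two-thirds across and one-third down within the crop:
x = 350 + 2 × 190.67 ≈ 731; y = 115 + 1 × 780.67 ≈ 896.

(731, 896)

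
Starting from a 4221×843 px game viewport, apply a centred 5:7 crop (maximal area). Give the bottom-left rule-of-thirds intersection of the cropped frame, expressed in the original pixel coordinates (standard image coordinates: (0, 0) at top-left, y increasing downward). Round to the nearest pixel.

x = 2010 px, y = 562 px

4221/843 > 5/7, so the 5:7 crop keeps the full height 843 and trims width to 843 × 5/7 = 602.14 px.
Left offset = (4221 − 602.14)/2 = 1809.43 px; top offset = 0.
Bottom-left is one-third across and two-thirds down within the crop:
x = 1809.43 + 1 × 602.14/3 ≈ 2010; y = 0.00 + 2 × 843.00/3 ≈ 562.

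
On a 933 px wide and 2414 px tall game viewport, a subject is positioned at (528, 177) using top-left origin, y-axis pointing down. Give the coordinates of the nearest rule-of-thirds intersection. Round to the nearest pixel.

(622, 805)

Third lines: x ∈ {311, 622}, y ∈ {805, 1609}.
528 is closer to x = 622; 177 is closer to y = 805.
So the nearest intersection is the upper-right power point.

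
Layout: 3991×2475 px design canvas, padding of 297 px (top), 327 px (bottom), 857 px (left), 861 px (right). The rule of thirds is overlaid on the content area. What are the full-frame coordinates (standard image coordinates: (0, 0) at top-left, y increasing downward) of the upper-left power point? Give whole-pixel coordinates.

Content width = 3991 − 857 − 861 = 2273 px; content height = 2475 − 297 − 327 = 1851 px.
Upper-left is one-third across and one-third down within the content area.
x = 857 + 1 × 2273/3 = 857 + 757.67 ≈ 1615
y = 297 + 1 × 1851/3 = 297 + 617.00 ≈ 914

(1615, 914)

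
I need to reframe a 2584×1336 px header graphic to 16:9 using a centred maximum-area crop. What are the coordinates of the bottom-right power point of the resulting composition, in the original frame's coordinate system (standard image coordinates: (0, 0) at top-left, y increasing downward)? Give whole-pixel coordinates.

2584/1336 > 16/9, so the 16:9 crop keeps the full height 1336 and trims width to 1336 × 16/9 = 2375.11 px.
Left offset = (2584 − 2375.11)/2 = 104.44 px; top offset = 0.
Bottom-right is two-thirds across and two-thirds down within the crop:
x = 104.44 + 2 × 2375.11/3 ≈ 1688; y = 0.00 + 2 × 1336.00/3 ≈ 891.

x = 1688 px, y = 891 px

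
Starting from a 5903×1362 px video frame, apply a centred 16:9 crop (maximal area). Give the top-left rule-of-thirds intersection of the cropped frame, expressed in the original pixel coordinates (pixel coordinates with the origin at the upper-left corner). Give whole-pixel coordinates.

(2548, 454)

5903/1362 > 16/9, so the 16:9 crop keeps the full height 1362 and trims width to 1362 × 16/9 = 2421.33 px.
Left offset = (5903 − 2421.33)/2 = 1740.83 px; top offset = 0.
Top-left is one-third across and one-third down within the crop:
x = 1740.83 + 1 × 2421.33/3 ≈ 2548; y = 0.00 + 1 × 1362.00/3 ≈ 454.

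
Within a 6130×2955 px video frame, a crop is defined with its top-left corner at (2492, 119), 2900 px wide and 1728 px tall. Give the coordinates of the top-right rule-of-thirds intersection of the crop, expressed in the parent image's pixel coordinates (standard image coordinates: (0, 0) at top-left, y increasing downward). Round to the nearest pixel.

One third of the crop width 2900 is 966.67 px.
One third of the crop height 1728 is 576.00 px.
The top-right point is two-thirds across and one-third down within the crop:
x = 2492 + 2 × 966.67 ≈ 4425; y = 119 + 1 × 576.00 ≈ 695.

(4425, 695)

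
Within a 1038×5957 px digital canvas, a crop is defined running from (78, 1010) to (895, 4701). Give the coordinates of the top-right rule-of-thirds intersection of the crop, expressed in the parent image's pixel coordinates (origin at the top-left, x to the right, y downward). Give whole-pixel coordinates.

(623, 2240)

Crop width = 895 − 78 = 817 px; one third is 272.33 px.
Crop height = 4701 − 1010 = 3691 px; one third is 1230.33 px.
The top-right point is two-thirds across and one-third down within the crop:
x = 78 + 2 × 272.33 ≈ 623; y = 1010 + 1 × 1230.33 ≈ 2240.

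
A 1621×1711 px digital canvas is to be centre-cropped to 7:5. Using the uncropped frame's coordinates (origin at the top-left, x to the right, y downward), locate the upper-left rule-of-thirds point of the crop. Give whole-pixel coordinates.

(540, 663)

1621/1711 < 7/5, so the 7:5 crop keeps the full width 1621 and trims height to 1621 × 5/7 = 1157.86 px.
Top offset = (1711 − 1157.86)/2 = 276.57 px; left offset = 0.
Upper-left is one-third across and one-third down within the crop:
x = 0.00 + 1 × 1621.00/3 ≈ 540; y = 276.57 + 1 × 1157.86/3 ≈ 663.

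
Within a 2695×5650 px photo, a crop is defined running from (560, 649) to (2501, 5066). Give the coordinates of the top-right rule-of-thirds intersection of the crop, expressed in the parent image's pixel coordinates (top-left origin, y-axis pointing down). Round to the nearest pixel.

x = 1854 px, y = 2121 px

Crop width = 2501 − 560 = 1941 px; one third is 647.00 px.
Crop height = 5066 − 649 = 4417 px; one third is 1472.33 px.
The top-right point is two-thirds across and one-third down within the crop:
x = 560 + 2 × 647.00 ≈ 1854; y = 649 + 1 × 1472.33 ≈ 2121.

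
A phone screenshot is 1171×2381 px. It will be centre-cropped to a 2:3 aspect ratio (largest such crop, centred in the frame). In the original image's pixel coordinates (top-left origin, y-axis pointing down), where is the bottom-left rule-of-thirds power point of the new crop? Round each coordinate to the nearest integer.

1171/2381 < 2/3, so the 2:3 crop keeps the full width 1171 and trims height to 1171 × 3/2 = 1756.50 px.
Top offset = (2381 − 1756.50)/2 = 312.25 px; left offset = 0.
Bottom-left is one-third across and two-thirds down within the crop:
x = 0.00 + 1 × 1171.00/3 ≈ 390; y = 312.25 + 2 × 1756.50/3 ≈ 1483.

(390, 1483)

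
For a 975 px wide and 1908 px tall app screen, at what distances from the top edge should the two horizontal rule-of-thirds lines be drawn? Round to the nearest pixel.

1908 / 3 = 636, so the horizontal lines sit at one and two thirds of 1908.

636 px and 1272 px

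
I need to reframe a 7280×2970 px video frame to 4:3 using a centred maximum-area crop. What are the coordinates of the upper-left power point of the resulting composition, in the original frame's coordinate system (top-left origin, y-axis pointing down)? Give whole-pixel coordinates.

x = 2980 px, y = 990 px

7280/2970 > 4/3, so the 4:3 crop keeps the full height 2970 and trims width to 2970 × 4/3 = 3960.00 px.
Left offset = (7280 − 3960.00)/2 = 1660.00 px; top offset = 0.
Upper-left is one-third across and one-third down within the crop:
x = 1660.00 + 1 × 3960.00/3 ≈ 2980; y = 0.00 + 1 × 2970.00/3 ≈ 990.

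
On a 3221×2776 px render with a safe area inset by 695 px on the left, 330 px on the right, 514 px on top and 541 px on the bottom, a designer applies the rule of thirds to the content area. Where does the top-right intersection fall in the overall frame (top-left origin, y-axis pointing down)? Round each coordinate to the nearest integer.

Content width = 3221 − 695 − 330 = 2196 px; content height = 2776 − 514 − 541 = 1721 px.
Top-right is two-thirds across and one-third down within the content area.
x = 695 + 2 × 2196/3 = 695 + 1464.00 ≈ 2159
y = 514 + 1 × 1721/3 = 514 + 573.67 ≈ 1088

(2159, 1088)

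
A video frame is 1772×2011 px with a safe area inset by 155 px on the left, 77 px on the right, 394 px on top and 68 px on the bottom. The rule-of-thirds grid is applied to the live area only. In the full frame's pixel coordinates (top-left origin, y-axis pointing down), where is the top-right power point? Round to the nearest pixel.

(1182, 910)

Content width = 1772 − 155 − 77 = 1540 px; content height = 2011 − 394 − 68 = 1549 px.
Top-right is two-thirds across and one-third down within the live area.
x = 155 + 2 × 1540/3 = 155 + 1026.67 ≈ 1182
y = 394 + 1 × 1549/3 = 394 + 516.33 ≈ 910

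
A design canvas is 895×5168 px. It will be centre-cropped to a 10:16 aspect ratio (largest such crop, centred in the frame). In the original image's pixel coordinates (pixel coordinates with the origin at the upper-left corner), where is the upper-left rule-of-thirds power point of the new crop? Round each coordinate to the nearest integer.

(298, 2345)

895/5168 < 10/16, so the 10:16 crop keeps the full width 895 and trims height to 895 × 16/10 = 1432.00 px.
Top offset = (5168 − 1432.00)/2 = 1868.00 px; left offset = 0.
Upper-left is one-third across and one-third down within the crop:
x = 0.00 + 1 × 895.00/3 ≈ 298; y = 1868.00 + 1 × 1432.00/3 ≈ 2345.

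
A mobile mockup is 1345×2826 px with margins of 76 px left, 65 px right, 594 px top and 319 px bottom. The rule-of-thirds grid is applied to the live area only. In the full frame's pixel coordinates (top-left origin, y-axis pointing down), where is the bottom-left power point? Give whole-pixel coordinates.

x = 477 px, y = 1869 px

Content width = 1345 − 76 − 65 = 1204 px; content height = 2826 − 594 − 319 = 1913 px.
Bottom-left is one-third across and two-thirds down within the live area.
x = 76 + 1 × 1204/3 = 76 + 401.33 ≈ 477
y = 594 + 2 × 1913/3 = 594 + 1275.33 ≈ 1869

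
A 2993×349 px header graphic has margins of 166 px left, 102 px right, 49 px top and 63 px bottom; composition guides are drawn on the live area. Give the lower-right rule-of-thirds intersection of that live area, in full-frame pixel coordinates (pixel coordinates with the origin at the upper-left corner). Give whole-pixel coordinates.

x = 1983 px, y = 207 px

Content width = 2993 − 166 − 102 = 2725 px; content height = 349 − 49 − 63 = 237 px.
Lower-right is two-thirds across and two-thirds down within the live area.
x = 166 + 2 × 2725/3 = 166 + 1816.67 ≈ 1983
y = 49 + 2 × 237/3 = 49 + 158.00 ≈ 207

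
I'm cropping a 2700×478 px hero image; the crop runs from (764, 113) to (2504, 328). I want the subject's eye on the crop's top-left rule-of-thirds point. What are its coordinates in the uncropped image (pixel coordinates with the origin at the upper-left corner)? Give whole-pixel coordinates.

Crop width = 2504 − 764 = 1740 px; one third is 580.00 px.
Crop height = 328 − 113 = 215 px; one third is 71.67 px.
The top-left point is one-third across and one-third down within the crop:
x = 764 + 1 × 580.00 ≈ 1344; y = 113 + 1 × 71.67 ≈ 185.

(1344, 185)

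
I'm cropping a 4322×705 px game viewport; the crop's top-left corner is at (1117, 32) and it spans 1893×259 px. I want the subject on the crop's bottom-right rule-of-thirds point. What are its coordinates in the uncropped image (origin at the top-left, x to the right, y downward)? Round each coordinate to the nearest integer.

(2379, 205)

One third of the crop width 1893 is 631.00 px.
One third of the crop height 259 is 86.33 px.
The bottom-right point is two-thirds across and two-thirds down within the crop:
x = 1117 + 2 × 631.00 ≈ 2379; y = 32 + 2 × 86.33 ≈ 205.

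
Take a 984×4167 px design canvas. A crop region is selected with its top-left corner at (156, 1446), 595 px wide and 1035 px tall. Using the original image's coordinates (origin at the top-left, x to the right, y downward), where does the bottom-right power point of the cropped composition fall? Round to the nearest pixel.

One third of the crop width 595 is 198.33 px.
One third of the crop height 1035 is 345.00 px.
The bottom-right point is two-thirds across and two-thirds down within the crop:
x = 156 + 2 × 198.33 ≈ 553; y = 1446 + 2 × 345.00 ≈ 2136.

(553, 2136)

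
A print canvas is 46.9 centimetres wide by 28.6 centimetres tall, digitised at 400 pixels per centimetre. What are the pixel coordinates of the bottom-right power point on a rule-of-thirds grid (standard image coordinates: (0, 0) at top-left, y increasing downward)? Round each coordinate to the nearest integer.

In pixels the canvas is 46.9 × 400 = 18760 wide and 28.6 × 400 = 11440 tall.
The bottom-right point is two-thirds across and two-thirds down:
x = 2 × 18760/3 ≈ 12507; y = 2 × 11440/3 ≈ 7627.

x = 12507 px, y = 7627 px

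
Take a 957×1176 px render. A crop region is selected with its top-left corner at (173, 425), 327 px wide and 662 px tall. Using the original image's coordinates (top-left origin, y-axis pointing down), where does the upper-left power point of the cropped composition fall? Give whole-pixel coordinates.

One third of the crop width 327 is 109.00 px.
One third of the crop height 662 is 220.67 px.
The upper-left point is one-third across and one-third down within the crop:
x = 173 + 1 × 109.00 ≈ 282; y = 425 + 1 × 220.67 ≈ 646.

x = 282 px, y = 646 px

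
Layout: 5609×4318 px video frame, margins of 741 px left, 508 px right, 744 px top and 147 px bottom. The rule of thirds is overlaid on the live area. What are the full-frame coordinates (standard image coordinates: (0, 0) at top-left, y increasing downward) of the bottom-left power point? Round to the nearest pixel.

(2194, 3029)

Content width = 5609 − 741 − 508 = 4360 px; content height = 4318 − 744 − 147 = 3427 px.
Bottom-left is one-third across and two-thirds down within the live area.
x = 741 + 1 × 4360/3 = 741 + 1453.33 ≈ 2194
y = 744 + 2 × 3427/3 = 744 + 2284.67 ≈ 3029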